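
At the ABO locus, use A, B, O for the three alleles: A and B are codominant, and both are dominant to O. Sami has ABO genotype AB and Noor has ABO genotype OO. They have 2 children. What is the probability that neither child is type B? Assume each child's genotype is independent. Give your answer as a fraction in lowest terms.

1/4

ABO cross AB × OO → 1/2 A, 1/2 B.
So P(type B) = 1/2 per child.
P(not type B) = 1/2 for one child; (1/2)^2 = 1/4.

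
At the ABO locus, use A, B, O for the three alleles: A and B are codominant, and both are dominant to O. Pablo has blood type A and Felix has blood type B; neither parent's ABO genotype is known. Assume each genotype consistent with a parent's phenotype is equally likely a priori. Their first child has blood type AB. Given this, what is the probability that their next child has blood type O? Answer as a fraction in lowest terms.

1/36

Possible genotypes: Pablo ∈ {AA, AO}; Felix ∈ {BB, BO}.
Weight each parental genotype pair by prior × P(type-AB child):
  AA × BB: posterior weight 4/9; P(next child type O) = 0.
  AA × BO: posterior weight 2/9; P(next child type O) = 0.
  AO × BB: posterior weight 2/9; P(next child type O) = 0.
  AO × BO: posterior weight 1/9; P(next child type O) = 1/4.
Weighted sum = 1/36.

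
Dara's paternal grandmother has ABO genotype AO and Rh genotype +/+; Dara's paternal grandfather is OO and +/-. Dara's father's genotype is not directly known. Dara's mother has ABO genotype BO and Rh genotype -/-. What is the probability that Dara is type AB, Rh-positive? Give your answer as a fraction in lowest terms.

3/32

Dara's father's ABO genotype from AO × OO: 1/2 AO, 1/2 OO.
Crossing each possibility with the mother BO and summing P(type AB): 1/2·1/4 + 1/2·0 = 1/8.
Similarly for Rh via the father's Rh distribution: P(Rh+) = 3/4.
Independent loci: 1/8 × 3/4 = 3/32.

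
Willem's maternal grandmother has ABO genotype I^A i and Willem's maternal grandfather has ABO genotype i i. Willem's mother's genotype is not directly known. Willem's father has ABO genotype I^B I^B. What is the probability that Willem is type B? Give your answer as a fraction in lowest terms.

3/4

Willem's mother's ABO genotype from I^A i × i i: 1/2 I^A i, 1/2 i i.
Crossing each possibility with the father I^B I^B and summing P(type B): 1/2·1/2 + 1/2·1 = 3/4.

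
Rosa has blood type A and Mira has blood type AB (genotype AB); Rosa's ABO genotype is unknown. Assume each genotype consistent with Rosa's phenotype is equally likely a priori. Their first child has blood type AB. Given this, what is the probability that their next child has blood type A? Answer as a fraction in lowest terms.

Possible genotypes: Rosa ∈ {AA, AO}; Mira ∈ {AB}.
Weight each parental genotype pair by prior × P(type-AB child):
  AA × AB: posterior weight 2/3; P(next child type A) = 1/2.
  AO × AB: posterior weight 1/3; P(next child type A) = 1/2.
Weighted sum = 1/2.

1/2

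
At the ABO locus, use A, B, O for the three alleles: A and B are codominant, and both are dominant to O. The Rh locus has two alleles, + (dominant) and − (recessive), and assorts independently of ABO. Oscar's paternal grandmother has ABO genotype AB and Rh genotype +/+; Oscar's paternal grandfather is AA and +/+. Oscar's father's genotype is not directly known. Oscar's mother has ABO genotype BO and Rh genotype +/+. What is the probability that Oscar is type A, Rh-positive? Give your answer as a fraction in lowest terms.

Oscar's father's ABO genotype from AB × AA: 1/2 AA, 1/2 AB.
Crossing each possibility with the mother BO and summing P(type A): 1/2·1/2 + 1/2·1/4 = 3/8.
Similarly for Rh via the father's Rh distribution: P(Rh+) = 1.
Independent loci: 3/8 × 1 = 3/8.

3/8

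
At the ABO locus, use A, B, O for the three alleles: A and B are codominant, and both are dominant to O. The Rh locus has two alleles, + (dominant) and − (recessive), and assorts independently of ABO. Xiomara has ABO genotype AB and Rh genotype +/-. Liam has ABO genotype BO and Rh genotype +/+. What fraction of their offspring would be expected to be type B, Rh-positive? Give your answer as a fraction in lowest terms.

ABO cross AB × BO → offspring phenotypes: 1/4 A, 1/2 B, 1/4 AB.
Rh cross +/- × +/+ → 1 Rh+.
Independent loci: P(type B, Rh-positive) = 1/2 × 1 = 1/2.

1/2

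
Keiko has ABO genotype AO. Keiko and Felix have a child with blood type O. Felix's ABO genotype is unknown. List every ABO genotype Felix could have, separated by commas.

AO, BO, OO

For each candidate genotype of Felix, check whether crossing it with AO can produce every observed child phenotype.
  AA → possible child types {A} ✗
  AB → possible child types {A, B, AB} ✗
  AO → possible child types {O, A} ✓
  BB → possible child types {B, AB} ✗
  BO → possible child types {O, A, B, AB} ✓
  OO → possible child types {O, A} ✓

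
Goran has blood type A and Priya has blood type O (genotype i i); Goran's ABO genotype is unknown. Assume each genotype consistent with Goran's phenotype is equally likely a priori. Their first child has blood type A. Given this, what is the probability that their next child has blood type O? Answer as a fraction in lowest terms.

1/6

Possible genotypes: Goran ∈ {I^A I^A, I^A i}; Priya ∈ {i i}.
Weight each parental genotype pair by prior × P(type-A child):
  I^A I^A × i i: posterior weight 2/3; P(next child type O) = 0.
  I^A i × i i: posterior weight 1/3; P(next child type O) = 1/2.
Weighted sum = 1/6.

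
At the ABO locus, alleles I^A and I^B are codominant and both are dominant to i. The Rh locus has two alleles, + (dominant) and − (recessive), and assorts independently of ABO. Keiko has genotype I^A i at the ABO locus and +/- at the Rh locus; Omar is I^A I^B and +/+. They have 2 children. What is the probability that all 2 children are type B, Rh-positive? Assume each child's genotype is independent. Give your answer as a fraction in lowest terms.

1/16

ABO cross I^A i × I^A I^B → 1/2 A, 1/4 B, 1/4 AB.
Rh cross +/- × +/+ → 1 Rh+; so P(type B, Rh-positive) = 1/4 × 1 = 1/4 per child.
All 2 independent: (1/4)^2 = 1/16.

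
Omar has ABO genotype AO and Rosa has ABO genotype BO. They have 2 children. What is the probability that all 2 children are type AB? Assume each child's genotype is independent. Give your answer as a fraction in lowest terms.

ABO cross AO × BO → 1/4 O, 1/4 A, 1/4 B, 1/4 AB.
So P(type AB) = 1/4 per child.
All 2 independent: (1/4)^2 = 1/16.

1/16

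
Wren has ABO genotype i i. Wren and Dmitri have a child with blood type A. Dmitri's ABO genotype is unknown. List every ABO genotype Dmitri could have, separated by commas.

For each candidate genotype of Dmitri, check whether crossing it with i i can produce every observed child phenotype.
  I^A I^A → possible child types {A} ✓
  I^A I^B → possible child types {A, B} ✓
  I^A i → possible child types {O, A} ✓
  I^B I^B → possible child types {B} ✗
  I^B i → possible child types {O, B} ✗
  i i → possible child types {O} ✗

I^A I^A, I^A I^B, I^A i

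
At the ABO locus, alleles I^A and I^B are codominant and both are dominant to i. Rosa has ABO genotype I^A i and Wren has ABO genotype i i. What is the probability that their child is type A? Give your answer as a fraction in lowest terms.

1/2

ABO cross I^A i × i i → offspring phenotypes: 1/2 O, 1/2 A.
So P(type A) = 1/2.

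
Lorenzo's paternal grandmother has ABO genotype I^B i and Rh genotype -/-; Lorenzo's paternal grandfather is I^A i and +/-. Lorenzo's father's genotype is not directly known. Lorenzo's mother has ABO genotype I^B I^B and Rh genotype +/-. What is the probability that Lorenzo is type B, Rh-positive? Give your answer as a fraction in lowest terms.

Lorenzo's father's ABO genotype from I^B i × I^A i: 1/4 I^A I^B, 1/4 I^A i, 1/4 I^B i, 1/4 i i.
Crossing each possibility with the mother I^B I^B and summing P(type B): 1/4·1/2 + 1/4·1/2 + 1/4·1 + 1/4·1 = 3/4.
Similarly for Rh via the father's Rh distribution: P(Rh+) = 5/8.
Independent loci: 3/4 × 5/8 = 15/32.

15/32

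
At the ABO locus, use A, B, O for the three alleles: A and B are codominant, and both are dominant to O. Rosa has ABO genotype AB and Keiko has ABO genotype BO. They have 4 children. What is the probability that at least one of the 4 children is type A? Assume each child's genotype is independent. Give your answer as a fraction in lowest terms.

ABO cross AB × BO → 1/4 A, 1/2 B, 1/4 AB.
So P(type A) = 1/4 per child.
P(none) = (3/4)^4 = 81/256; P(at least one) = 1 − 81/256 = 175/256.

175/256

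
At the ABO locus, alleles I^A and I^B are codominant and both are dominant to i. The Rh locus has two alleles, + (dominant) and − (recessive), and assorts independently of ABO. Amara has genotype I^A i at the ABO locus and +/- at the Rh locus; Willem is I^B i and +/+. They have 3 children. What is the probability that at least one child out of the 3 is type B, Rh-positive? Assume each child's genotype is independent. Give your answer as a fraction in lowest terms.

37/64

ABO cross I^A i × I^B i → 1/4 O, 1/4 A, 1/4 B, 1/4 AB.
Rh cross +/- × +/+ → 1 Rh+; so P(type B, Rh-positive) = 1/4 × 1 = 1/4 per child.
P(none) = (3/4)^3 = 27/64; P(at least one) = 1 − 27/64 = 37/64.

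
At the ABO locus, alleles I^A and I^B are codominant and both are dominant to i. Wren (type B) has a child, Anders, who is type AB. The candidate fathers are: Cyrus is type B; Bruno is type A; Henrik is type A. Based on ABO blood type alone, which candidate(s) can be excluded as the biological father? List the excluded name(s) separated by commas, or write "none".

Cyrus

A candidate is excluded only if no genotype consistent with his phenotype could produce a type AB child with a type B mother.
Cyrus (type B): no genotype consistent with that phenotype can produce a type-AB child with a type-B mother.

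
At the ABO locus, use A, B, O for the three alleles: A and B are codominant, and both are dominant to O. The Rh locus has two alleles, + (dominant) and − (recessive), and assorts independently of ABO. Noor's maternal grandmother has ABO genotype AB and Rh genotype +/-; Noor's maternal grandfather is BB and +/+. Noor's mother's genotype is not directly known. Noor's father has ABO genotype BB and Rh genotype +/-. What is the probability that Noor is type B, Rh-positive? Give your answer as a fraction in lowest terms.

21/32

Noor's mother's ABO genotype from AB × BB: 1/2 AB, 1/2 BB.
Crossing each possibility with the father BB and summing P(type B): 1/2·1/2 + 1/2·1 = 3/4.
Similarly for Rh via the mother's Rh distribution: P(Rh+) = 7/8.
Independent loci: 3/4 × 7/8 = 21/32.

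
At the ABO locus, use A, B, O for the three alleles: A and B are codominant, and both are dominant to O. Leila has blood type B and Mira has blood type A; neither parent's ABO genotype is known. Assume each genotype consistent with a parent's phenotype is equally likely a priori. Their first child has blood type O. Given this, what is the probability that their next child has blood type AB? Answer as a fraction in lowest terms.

1/4

Possible genotypes: Leila ∈ {BB, BO}; Mira ∈ {AA, AO}.
Weight each parental genotype pair by prior × P(type-O child):
  BO × AO: posterior weight 1; P(next child type AB) = 1/4.
Weighted sum = 1/4.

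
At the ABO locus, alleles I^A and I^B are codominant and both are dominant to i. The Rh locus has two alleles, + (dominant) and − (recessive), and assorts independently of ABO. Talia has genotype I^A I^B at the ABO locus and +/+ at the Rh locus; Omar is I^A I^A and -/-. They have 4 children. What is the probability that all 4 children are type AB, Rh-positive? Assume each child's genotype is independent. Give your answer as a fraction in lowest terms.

1/16

ABO cross I^A I^B × I^A I^A → 1/2 A, 1/2 AB.
Rh cross +/+ × -/- → 1 Rh+; so P(type AB, Rh-positive) = 1/2 × 1 = 1/2 per child.
All 4 independent: (1/2)^4 = 1/16.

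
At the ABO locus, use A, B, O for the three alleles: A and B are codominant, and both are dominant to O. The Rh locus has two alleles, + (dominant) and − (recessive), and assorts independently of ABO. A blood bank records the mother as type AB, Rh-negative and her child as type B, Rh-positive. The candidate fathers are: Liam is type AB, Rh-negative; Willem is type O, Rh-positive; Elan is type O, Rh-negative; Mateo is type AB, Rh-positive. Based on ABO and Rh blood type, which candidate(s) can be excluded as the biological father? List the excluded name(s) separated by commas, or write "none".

Liam, Elan

A candidate is excluded only if no genotype consistent with his phenotype could produce a type B, Rh-positive child with a type AB, Rh-negative mother.
Liam (type AB, Rh-): no genotype consistent with that phenotype can produce a type-B Rh+ child with a type-AB mother.
Elan (type O, Rh-): no genotype consistent with that phenotype can produce a type-B Rh+ child with a type-AB mother.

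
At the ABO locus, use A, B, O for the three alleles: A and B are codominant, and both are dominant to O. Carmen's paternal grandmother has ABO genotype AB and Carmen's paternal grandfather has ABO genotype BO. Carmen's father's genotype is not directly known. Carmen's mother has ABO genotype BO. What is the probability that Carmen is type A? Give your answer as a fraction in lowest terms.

1/8

Carmen's father's ABO genotype from AB × BO: 1/4 AB, 1/4 AO, 1/4 BB, 1/4 BO.
Crossing each possibility with the mother BO and summing P(type A): 1/4·1/4 + 1/4·1/4 + 1/4·0 + 1/4·0 = 1/8.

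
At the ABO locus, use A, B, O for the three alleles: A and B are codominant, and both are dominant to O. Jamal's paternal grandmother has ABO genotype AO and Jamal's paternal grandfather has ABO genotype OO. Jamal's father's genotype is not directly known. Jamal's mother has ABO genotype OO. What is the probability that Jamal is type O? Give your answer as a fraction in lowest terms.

Jamal's father's ABO genotype from AO × OO: 1/2 AO, 1/2 OO.
Crossing each possibility with the mother OO and summing P(type O): 1/2·1/2 + 1/2·1 = 3/4.

3/4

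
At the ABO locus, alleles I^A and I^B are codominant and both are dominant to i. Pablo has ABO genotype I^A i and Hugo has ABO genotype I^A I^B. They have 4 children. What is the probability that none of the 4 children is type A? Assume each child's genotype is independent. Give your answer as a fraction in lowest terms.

ABO cross I^A i × I^A I^B → 1/2 A, 1/4 B, 1/4 AB.
So P(type A) = 1/2 per child.
P(not type A) = 1/2 for one child; (1/2)^4 = 1/16.

1/16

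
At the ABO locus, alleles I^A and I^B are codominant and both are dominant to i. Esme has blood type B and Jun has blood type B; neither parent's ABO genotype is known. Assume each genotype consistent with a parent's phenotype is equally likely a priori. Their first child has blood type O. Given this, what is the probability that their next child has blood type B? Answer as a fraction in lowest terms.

Possible genotypes: Esme ∈ {I^B I^B, I^B i}; Jun ∈ {I^B I^B, I^B i}.
Weight each parental genotype pair by prior × P(type-O child):
  I^B i × I^B i: posterior weight 1; P(next child type B) = 3/4.
Weighted sum = 3/4.

3/4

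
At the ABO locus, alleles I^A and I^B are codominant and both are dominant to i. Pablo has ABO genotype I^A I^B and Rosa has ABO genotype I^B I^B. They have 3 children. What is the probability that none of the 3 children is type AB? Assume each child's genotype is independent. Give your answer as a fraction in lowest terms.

1/8

ABO cross I^A I^B × I^B I^B → 1/2 B, 1/2 AB.
So P(type AB) = 1/2 per child.
P(not type AB) = 1/2 for one child; (1/2)^3 = 1/8.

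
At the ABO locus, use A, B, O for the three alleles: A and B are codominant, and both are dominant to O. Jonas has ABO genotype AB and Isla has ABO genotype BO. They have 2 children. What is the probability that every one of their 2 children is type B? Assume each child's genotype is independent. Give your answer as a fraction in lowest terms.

ABO cross AB × BO → 1/4 A, 1/2 B, 1/4 AB.
So P(type B) = 1/2 per child.
All 2 independent: (1/2)^2 = 1/4.

1/4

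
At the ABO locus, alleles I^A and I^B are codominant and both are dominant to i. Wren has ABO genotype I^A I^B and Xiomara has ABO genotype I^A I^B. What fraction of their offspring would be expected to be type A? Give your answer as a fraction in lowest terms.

1/4

ABO cross I^A I^B × I^A I^B → offspring phenotypes: 1/4 A, 1/4 B, 1/2 AB.
So P(type A) = 1/4.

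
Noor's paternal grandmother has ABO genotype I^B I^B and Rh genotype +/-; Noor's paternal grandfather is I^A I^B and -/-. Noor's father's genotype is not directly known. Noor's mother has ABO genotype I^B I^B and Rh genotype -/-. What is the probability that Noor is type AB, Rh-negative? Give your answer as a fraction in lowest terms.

3/16

Noor's father's ABO genotype from I^B I^B × I^A I^B: 1/2 I^A I^B, 1/2 I^B I^B.
Crossing each possibility with the mother I^B I^B and summing P(type AB): 1/2·1/2 + 1/2·0 = 1/4.
Similarly for Rh via the father's Rh distribution: P(Rh-) = 3/4.
Independent loci: 1/4 × 3/4 = 3/16.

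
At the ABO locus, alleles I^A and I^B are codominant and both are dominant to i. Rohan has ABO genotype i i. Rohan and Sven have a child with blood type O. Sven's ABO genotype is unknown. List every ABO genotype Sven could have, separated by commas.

I^A i, I^B i, i i

For each candidate genotype of Sven, check whether crossing it with i i can produce every observed child phenotype.
  I^A I^A → possible child types {A} ✗
  I^A I^B → possible child types {A, B} ✗
  I^A i → possible child types {O, A} ✓
  I^B I^B → possible child types {B} ✗
  I^B i → possible child types {O, B} ✓
  i i → possible child types {O} ✓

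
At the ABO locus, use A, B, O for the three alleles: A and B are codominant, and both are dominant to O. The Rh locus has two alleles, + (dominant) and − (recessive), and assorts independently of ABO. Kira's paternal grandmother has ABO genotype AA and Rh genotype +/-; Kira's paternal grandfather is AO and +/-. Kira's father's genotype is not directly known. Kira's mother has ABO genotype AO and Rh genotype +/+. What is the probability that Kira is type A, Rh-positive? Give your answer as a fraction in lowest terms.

7/8

Kira's father's ABO genotype from AA × AO: 1/2 AA, 1/2 AO.
Crossing each possibility with the mother AO and summing P(type A): 1/2·1 + 1/2·3/4 = 7/8.
Similarly for Rh via the father's Rh distribution: P(Rh+) = 1.
Independent loci: 7/8 × 1 = 7/8.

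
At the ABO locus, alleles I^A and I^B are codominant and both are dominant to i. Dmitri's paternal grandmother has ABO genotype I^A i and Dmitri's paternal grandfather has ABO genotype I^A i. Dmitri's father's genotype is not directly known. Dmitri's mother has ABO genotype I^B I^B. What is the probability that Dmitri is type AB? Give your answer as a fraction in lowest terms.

Dmitri's father's ABO genotype from I^A i × I^A i: 1/4 I^A I^A, 1/2 I^A i, 1/4 i i.
Crossing each possibility with the mother I^B I^B and summing P(type AB): 1/4·1 + 1/2·1/2 + 1/4·0 = 1/2.

1/2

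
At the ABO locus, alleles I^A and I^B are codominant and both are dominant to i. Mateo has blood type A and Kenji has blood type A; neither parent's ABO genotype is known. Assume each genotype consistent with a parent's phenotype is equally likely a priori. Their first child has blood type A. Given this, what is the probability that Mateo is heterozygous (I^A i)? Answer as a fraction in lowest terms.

Possible genotypes: Mateo ∈ {I^A I^A, I^A i}; Kenji ∈ {I^A I^A, I^A i}.
Weight each parental genotype pair by prior × P(type-A child):
  I^A I^A × I^A I^A: posterior weight 4/15.
  I^A I^A × I^A i: posterior weight 4/15.
  I^A i × I^A I^A: posterior weight 4/15.
  I^A i × I^A i: posterior weight 1/5.
Sum the posterior weight over pairs where Mateo is I^A i: 7/15.

7/15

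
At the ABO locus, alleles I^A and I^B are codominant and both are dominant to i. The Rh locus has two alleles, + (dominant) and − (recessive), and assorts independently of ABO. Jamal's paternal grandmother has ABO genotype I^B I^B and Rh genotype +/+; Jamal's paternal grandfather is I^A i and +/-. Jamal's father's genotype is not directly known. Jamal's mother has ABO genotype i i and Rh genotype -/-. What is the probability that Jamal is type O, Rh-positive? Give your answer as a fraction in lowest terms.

Jamal's father's ABO genotype from I^B I^B × I^A i: 1/2 I^A I^B, 1/2 I^B i.
Crossing each possibility with the mother i i and summing P(type O): 1/2·0 + 1/2·1/2 = 1/4.
Similarly for Rh via the father's Rh distribution: P(Rh+) = 3/4.
Independent loci: 1/4 × 3/4 = 3/16.

3/16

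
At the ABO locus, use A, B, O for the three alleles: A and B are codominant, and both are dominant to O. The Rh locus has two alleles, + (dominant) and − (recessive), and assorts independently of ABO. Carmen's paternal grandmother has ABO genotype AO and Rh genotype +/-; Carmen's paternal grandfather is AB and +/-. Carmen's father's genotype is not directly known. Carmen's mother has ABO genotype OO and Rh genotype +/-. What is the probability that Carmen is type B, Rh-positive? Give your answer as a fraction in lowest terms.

Carmen's father's ABO genotype from AO × AB: 1/4 AA, 1/4 AB, 1/4 AO, 1/4 BO.
Crossing each possibility with the mother OO and summing P(type B): 1/4·0 + 1/4·1/2 + 1/4·0 + 1/4·1/2 = 1/4.
Similarly for Rh via the father's Rh distribution: P(Rh+) = 3/4.
Independent loci: 1/4 × 3/4 = 3/16.

3/16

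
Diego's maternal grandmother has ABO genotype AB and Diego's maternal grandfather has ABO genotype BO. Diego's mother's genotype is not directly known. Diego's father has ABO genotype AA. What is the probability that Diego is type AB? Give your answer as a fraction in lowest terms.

1/2

Diego's mother's ABO genotype from AB × BO: 1/4 AB, 1/4 AO, 1/4 BB, 1/4 BO.
Crossing each possibility with the father AA and summing P(type AB): 1/4·1/2 + 1/4·0 + 1/4·1 + 1/4·1/2 = 1/2.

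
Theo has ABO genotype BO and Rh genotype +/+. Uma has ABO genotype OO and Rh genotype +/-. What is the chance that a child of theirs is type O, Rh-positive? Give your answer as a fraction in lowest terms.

1/2

ABO cross BO × OO → offspring phenotypes: 1/2 O, 1/2 B.
Rh cross +/+ × +/- → 1 Rh+.
Independent loci: P(type O, Rh-positive) = 1/2 × 1 = 1/2.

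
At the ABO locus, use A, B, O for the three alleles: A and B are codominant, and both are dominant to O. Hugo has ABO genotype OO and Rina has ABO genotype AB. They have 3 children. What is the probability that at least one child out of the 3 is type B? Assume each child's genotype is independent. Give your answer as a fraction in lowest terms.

7/8

ABO cross OO × AB → 1/2 A, 1/2 B.
So P(type B) = 1/2 per child.
P(none) = (1/2)^3 = 1/8; P(at least one) = 1 − 1/8 = 7/8.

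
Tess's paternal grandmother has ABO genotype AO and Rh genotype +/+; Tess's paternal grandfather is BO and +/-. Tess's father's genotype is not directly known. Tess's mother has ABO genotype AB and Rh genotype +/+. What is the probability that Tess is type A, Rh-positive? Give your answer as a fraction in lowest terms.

3/8

Tess's father's ABO genotype from AO × BO: 1/4 AB, 1/4 AO, 1/4 BO, 1/4 OO.
Crossing each possibility with the mother AB and summing P(type A): 1/4·1/4 + 1/4·1/2 + 1/4·1/4 + 1/4·1/2 = 3/8.
Similarly for Rh via the father's Rh distribution: P(Rh+) = 1.
Independent loci: 3/8 × 1 = 3/8.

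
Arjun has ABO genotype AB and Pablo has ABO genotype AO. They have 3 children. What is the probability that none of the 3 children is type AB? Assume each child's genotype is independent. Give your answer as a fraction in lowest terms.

ABO cross AB × AO → 1/2 A, 1/4 B, 1/4 AB.
So P(type AB) = 1/4 per child.
P(not type AB) = 3/4 for one child; (3/4)^3 = 27/64.

27/64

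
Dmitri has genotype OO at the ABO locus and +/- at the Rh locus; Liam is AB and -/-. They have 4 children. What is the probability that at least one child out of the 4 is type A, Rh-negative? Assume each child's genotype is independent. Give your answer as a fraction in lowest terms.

175/256

ABO cross OO × AB → 1/2 A, 1/2 B.
Rh cross +/- × -/- → 1/2 Rh+, 1/2 Rh-; so P(type A, Rh-negative) = 1/2 × 1/2 = 1/4 per child.
P(none) = (3/4)^4 = 81/256; P(at least one) = 1 − 81/256 = 175/256.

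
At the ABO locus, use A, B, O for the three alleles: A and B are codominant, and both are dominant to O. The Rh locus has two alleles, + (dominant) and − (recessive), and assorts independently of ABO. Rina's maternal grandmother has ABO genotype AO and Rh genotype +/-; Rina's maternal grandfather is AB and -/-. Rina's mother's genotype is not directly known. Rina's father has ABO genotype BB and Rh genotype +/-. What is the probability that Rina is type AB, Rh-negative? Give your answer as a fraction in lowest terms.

3/16

Rina's mother's ABO genotype from AO × AB: 1/4 AA, 1/4 AB, 1/4 AO, 1/4 BO.
Crossing each possibility with the father BB and summing P(type AB): 1/4·1 + 1/4·1/2 + 1/4·1/2 + 1/4·0 = 1/2.
Similarly for Rh via the mother's Rh distribution: P(Rh-) = 3/8.
Independent loci: 1/2 × 3/8 = 3/16.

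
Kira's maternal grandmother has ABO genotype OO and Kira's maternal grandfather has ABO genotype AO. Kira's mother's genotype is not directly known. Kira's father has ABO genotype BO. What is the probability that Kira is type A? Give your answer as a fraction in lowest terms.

Kira's mother's ABO genotype from OO × AO: 1/2 AO, 1/2 OO.
Crossing each possibility with the father BO and summing P(type A): 1/2·1/4 + 1/2·0 = 1/8.

1/8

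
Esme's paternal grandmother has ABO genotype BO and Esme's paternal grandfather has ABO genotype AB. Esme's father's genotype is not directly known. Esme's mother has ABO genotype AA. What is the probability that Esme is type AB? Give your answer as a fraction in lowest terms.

1/2

Esme's father's ABO genotype from BO × AB: 1/4 AB, 1/4 AO, 1/4 BB, 1/4 BO.
Crossing each possibility with the mother AA and summing P(type AB): 1/4·1/2 + 1/4·0 + 1/4·1 + 1/4·1/2 = 1/2.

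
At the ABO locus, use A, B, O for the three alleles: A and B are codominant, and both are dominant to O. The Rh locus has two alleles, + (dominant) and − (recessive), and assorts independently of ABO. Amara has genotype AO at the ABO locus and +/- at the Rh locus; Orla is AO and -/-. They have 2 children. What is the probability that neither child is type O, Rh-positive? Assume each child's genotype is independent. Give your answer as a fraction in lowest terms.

ABO cross AO × AO → 1/4 O, 3/4 A.
Rh cross +/- × -/- → 1/2 Rh+, 1/2 Rh-; so P(type O, Rh-positive) = 1/4 × 1/2 = 1/8 per child.
P(not type O, Rh-positive) = 7/8 for one child; (7/8)^2 = 49/64.

49/64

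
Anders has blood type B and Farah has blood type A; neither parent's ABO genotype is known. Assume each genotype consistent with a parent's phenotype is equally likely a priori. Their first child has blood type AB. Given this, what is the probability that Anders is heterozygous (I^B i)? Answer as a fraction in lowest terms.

1/3

Possible genotypes: Anders ∈ {I^B I^B, I^B i}; Farah ∈ {I^A I^A, I^A i}.
Weight each parental genotype pair by prior × P(type-AB child):
  I^B I^B × I^A I^A: posterior weight 4/9.
  I^B I^B × I^A i: posterior weight 2/9.
  I^B i × I^A I^A: posterior weight 2/9.
  I^B i × I^A i: posterior weight 1/9.
Sum the posterior weight over pairs where Anders is I^B i: 1/3.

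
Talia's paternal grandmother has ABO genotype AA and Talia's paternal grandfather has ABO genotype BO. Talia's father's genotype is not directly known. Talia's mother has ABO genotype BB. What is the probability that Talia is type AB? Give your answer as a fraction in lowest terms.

Talia's father's ABO genotype from AA × BO: 1/2 AB, 1/2 AO.
Crossing each possibility with the mother BB and summing P(type AB): 1/2·1/2 + 1/2·1/2 = 1/2.

1/2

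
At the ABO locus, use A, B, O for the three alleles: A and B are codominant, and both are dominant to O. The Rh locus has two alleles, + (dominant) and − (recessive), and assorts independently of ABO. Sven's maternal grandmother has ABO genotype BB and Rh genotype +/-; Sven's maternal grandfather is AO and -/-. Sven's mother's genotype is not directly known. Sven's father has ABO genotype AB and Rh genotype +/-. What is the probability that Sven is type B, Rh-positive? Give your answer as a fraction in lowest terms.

15/64

Sven's mother's ABO genotype from BB × AO: 1/2 AB, 1/2 BO.
Crossing each possibility with the father AB and summing P(type B): 1/2·1/4 + 1/2·1/2 = 3/8.
Similarly for Rh via the mother's Rh distribution: P(Rh+) = 5/8.
Independent loci: 3/8 × 5/8 = 15/64.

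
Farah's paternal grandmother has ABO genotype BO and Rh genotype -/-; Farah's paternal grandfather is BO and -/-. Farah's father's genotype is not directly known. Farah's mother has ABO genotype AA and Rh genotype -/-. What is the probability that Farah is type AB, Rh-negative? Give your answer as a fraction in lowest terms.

1/2

Farah's father's ABO genotype from BO × BO: 1/4 BB, 1/2 BO, 1/4 OO.
Crossing each possibility with the mother AA and summing P(type AB): 1/4·1 + 1/2·1/2 + 1/4·0 = 1/2.
Similarly for Rh via the father's Rh distribution: P(Rh-) = 1.
Independent loci: 1/2 × 1 = 1/2.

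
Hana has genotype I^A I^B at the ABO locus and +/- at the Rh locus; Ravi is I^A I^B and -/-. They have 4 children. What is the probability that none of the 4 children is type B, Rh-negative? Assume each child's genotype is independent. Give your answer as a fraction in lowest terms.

ABO cross I^A I^B × I^A I^B → 1/4 A, 1/4 B, 1/2 AB.
Rh cross +/- × -/- → 1/2 Rh+, 1/2 Rh-; so P(type B, Rh-negative) = 1/4 × 1/2 = 1/8 per child.
P(not type B, Rh-negative) = 7/8 for one child; (7/8)^4 = 2401/4096.

2401/4096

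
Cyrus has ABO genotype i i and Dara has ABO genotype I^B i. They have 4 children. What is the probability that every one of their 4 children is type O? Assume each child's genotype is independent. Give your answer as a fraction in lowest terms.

1/16

ABO cross i i × I^B i → 1/2 O, 1/2 B.
So P(type O) = 1/2 per child.
All 4 independent: (1/2)^4 = 1/16.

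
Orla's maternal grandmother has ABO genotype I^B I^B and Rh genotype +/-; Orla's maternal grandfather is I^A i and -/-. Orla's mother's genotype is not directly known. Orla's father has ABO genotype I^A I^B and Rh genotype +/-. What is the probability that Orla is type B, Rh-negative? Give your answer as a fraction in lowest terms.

9/64

Orla's mother's ABO genotype from I^B I^B × I^A i: 1/2 I^A I^B, 1/2 I^B i.
Crossing each possibility with the father I^A I^B and summing P(type B): 1/2·1/4 + 1/2·1/2 = 3/8.
Similarly for Rh via the mother's Rh distribution: P(Rh-) = 3/8.
Independent loci: 3/8 × 3/8 = 9/64.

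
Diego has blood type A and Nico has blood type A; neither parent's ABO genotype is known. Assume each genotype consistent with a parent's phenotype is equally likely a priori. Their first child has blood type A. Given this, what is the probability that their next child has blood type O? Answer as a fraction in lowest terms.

1/20

Possible genotypes: Diego ∈ {AA, AO}; Nico ∈ {AA, AO}.
Weight each parental genotype pair by prior × P(type-A child):
  AA × AA: posterior weight 4/15; P(next child type O) = 0.
  AA × AO: posterior weight 4/15; P(next child type O) = 0.
  AO × AA: posterior weight 4/15; P(next child type O) = 0.
  AO × AO: posterior weight 1/5; P(next child type O) = 1/4.
Weighted sum = 1/20.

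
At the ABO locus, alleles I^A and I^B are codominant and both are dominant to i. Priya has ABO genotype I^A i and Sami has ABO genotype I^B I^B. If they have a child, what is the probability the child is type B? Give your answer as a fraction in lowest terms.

ABO cross I^A i × I^B I^B → offspring phenotypes: 1/2 B, 1/2 AB.
So P(type B) = 1/2.

1/2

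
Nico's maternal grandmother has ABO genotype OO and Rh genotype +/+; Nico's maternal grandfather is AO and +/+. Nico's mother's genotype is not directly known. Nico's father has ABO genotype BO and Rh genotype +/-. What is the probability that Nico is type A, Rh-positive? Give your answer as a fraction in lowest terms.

1/8

Nico's mother's ABO genotype from OO × AO: 1/2 AO, 1/2 OO.
Crossing each possibility with the father BO and summing P(type A): 1/2·1/4 + 1/2·0 = 1/8.
Similarly for Rh via the mother's Rh distribution: P(Rh+) = 1.
Independent loci: 1/8 × 1 = 1/8.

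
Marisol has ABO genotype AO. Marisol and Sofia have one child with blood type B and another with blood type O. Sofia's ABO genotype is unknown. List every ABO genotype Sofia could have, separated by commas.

BO

For each candidate genotype of Sofia, check whether crossing it with AO can produce every observed child phenotype.
  AA → possible child types {A} ✗
  AB → possible child types {A, B, AB} ✗
  AO → possible child types {O, A} ✗
  BB → possible child types {B, AB} ✗
  BO → possible child types {O, A, B, AB} ✓
  OO → possible child types {O, A} ✗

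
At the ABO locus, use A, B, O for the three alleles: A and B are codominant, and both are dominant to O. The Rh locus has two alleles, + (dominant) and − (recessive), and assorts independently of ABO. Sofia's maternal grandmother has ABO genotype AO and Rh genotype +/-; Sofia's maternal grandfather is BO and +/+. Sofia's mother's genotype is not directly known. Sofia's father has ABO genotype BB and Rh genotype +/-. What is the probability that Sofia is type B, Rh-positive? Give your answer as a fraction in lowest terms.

21/32

Sofia's mother's ABO genotype from AO × BO: 1/4 AB, 1/4 AO, 1/4 BO, 1/4 OO.
Crossing each possibility with the father BB and summing P(type B): 1/4·1/2 + 1/4·1/2 + 1/4·1 + 1/4·1 = 3/4.
Similarly for Rh via the mother's Rh distribution: P(Rh+) = 7/8.
Independent loci: 3/4 × 7/8 = 21/32.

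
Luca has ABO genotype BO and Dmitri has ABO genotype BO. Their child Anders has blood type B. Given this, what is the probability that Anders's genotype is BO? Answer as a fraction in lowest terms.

Cross BO × BO → 1/4 BB, 1/2 BO, 1/4 OO.
Type-B genotypes among offspring: BB (1/4), BO (1/2); total 3/4.
P(BO | type B) = (1/2) / (3/4) = 2/3.

2/3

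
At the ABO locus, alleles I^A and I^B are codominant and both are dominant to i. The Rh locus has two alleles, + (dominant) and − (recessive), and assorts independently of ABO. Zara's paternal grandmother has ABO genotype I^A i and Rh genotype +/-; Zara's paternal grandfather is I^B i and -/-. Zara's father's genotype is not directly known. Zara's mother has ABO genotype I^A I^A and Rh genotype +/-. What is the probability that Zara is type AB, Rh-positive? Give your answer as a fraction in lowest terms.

Zara's father's ABO genotype from I^A i × I^B i: 1/4 I^A I^B, 1/4 I^A i, 1/4 I^B i, 1/4 i i.
Crossing each possibility with the mother I^A I^A and summing P(type AB): 1/4·1/2 + 1/4·0 + 1/4·1/2 + 1/4·0 = 1/4.
Similarly for Rh via the father's Rh distribution: P(Rh+) = 5/8.
Independent loci: 1/4 × 5/8 = 5/32.

5/32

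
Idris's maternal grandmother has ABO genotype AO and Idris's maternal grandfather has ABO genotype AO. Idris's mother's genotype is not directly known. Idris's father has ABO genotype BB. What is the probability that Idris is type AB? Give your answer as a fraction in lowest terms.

1/2

Idris's mother's ABO genotype from AO × AO: 1/4 AA, 1/2 AO, 1/4 OO.
Crossing each possibility with the father BB and summing P(type AB): 1/4·1 + 1/2·1/2 + 1/4·0 = 1/2.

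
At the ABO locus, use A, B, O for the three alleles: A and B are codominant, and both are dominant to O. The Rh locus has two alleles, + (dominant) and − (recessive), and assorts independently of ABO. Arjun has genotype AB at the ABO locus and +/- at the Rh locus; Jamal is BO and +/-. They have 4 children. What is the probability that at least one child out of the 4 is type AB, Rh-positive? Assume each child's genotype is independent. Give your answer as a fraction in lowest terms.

ABO cross AB × BO → 1/4 A, 1/2 B, 1/4 AB.
Rh cross +/- × +/- → 3/4 Rh+, 1/4 Rh-; so P(type AB, Rh-positive) = 1/4 × 3/4 = 3/16 per child.
P(none) = (13/16)^4 = 28561/65536; P(at least one) = 1 − 28561/65536 = 36975/65536.

36975/65536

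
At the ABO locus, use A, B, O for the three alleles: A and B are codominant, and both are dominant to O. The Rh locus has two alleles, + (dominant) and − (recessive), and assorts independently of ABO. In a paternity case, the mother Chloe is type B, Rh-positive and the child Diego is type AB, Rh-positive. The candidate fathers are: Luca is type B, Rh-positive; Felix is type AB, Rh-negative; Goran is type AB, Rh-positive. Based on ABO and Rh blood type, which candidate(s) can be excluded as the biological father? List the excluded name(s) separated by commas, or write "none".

Luca

A candidate is excluded only if no genotype consistent with his phenotype could produce a type AB, Rh-positive child with a type B, Rh-positive mother.
Luca (type B, Rh+): no genotype consistent with that phenotype can produce a type-AB Rh+ child with a type-B mother.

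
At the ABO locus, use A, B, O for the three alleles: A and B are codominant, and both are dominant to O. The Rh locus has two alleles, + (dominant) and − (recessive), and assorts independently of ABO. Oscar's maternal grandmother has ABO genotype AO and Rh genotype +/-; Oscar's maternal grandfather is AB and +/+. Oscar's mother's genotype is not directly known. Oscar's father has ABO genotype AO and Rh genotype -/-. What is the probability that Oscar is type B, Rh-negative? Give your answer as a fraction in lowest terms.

Oscar's mother's ABO genotype from AO × AB: 1/4 AA, 1/4 AB, 1/4 AO, 1/4 BO.
Crossing each possibility with the father AO and summing P(type B): 1/4·0 + 1/4·1/4 + 1/4·0 + 1/4·1/4 = 1/8.
Similarly for Rh via the mother's Rh distribution: P(Rh-) = 1/4.
Independent loci: 1/8 × 1/4 = 1/32.

1/32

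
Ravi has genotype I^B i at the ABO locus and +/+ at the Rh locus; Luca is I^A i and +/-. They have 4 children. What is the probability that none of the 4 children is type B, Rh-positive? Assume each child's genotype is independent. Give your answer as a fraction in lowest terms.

ABO cross I^B i × I^A i → 1/4 O, 1/4 A, 1/4 B, 1/4 AB.
Rh cross +/+ × +/- → 1 Rh+; so P(type B, Rh-positive) = 1/4 × 1 = 1/4 per child.
P(not type B, Rh-positive) = 3/4 for one child; (3/4)^4 = 81/256.

81/256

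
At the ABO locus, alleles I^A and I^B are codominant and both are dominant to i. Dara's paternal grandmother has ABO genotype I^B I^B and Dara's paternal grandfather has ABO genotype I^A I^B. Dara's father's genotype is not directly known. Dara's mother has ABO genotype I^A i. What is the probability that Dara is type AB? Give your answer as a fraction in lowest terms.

Dara's father's ABO genotype from I^B I^B × I^A I^B: 1/2 I^A I^B, 1/2 I^B I^B.
Crossing each possibility with the mother I^A i and summing P(type AB): 1/2·1/4 + 1/2·1/2 = 3/8.

3/8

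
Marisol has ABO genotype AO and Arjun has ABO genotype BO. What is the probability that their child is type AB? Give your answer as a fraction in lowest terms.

1/4

ABO cross AO × BO → offspring phenotypes: 1/4 O, 1/4 A, 1/4 B, 1/4 AB.
So P(type AB) = 1/4.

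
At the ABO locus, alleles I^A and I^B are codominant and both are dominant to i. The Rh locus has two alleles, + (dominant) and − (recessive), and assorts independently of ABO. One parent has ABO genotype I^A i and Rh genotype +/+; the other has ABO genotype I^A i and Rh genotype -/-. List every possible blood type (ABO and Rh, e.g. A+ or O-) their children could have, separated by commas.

Gametes from I^A i × I^A i give offspring ABO genotypes I^A I^A, I^A i, i i, i.e. phenotypes O, A.
Rh cross +/+ × -/- → phenotypes Rh+.
Combining independently: O+, A+.

O+, A+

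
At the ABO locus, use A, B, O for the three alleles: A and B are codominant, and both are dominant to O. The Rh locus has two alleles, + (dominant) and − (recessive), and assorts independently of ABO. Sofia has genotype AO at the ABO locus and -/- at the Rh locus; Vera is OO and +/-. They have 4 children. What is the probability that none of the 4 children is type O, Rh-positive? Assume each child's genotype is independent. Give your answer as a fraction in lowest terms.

ABO cross AO × OO → 1/2 O, 1/2 A.
Rh cross -/- × +/- → 1/2 Rh+, 1/2 Rh-; so P(type O, Rh-positive) = 1/2 × 1/2 = 1/4 per child.
P(not type O, Rh-positive) = 3/4 for one child; (3/4)^4 = 81/256.

81/256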